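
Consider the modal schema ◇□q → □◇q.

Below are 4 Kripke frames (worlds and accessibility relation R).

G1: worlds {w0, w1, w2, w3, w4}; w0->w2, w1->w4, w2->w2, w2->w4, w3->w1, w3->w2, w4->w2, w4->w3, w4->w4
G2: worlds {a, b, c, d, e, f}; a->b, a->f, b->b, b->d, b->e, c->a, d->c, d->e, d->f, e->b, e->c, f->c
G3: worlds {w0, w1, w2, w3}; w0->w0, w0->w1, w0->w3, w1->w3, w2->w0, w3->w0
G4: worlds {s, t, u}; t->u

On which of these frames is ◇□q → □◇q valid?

G1

This is the axiom for convergence; its first-order frame correspondent is ∀x ∀y ∀z (Rxy ∧ Rxz → ∃w (Ryw ∧ Rzw)).
G1: ✓.
G2: fails — Rab and Raf but b and f have no common successor.
G3: fails — Rw0w1 and Rw0w3 but w1 and w3 have no common successor.
G4: fails — Rtu and Rtu but u and u have no common successor.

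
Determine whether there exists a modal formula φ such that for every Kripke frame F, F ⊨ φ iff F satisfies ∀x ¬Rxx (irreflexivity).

If a class were modally definable it would be closed under surjective bounded morphisms (Goldblatt–Thomason).
The 5-cycle (worlds a,b,c,d,e with a→b→c→d→e→a) is irreflexive, and the map sending every world to a single reflexive point • is a surjective bounded morphism (forth: every edge maps to (•,•); back: every world has a successor). So any modal formula valid on the 5-cycle is also valid on the reflexive point, which is not irreflexive.
Hence irreflexivity is not modally definable.

Not modally definable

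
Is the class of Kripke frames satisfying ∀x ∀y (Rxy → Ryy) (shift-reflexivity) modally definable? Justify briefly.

The condition is shift-reflexivity. A defining modal formula is □(□p → p).
Suppose □(□p→p) is valid. Take Rxy and set V(p)={w : Ryw}. Then at y, □p holds; since □(□p→p) at x, □p→p at y, so p at y, i.e. Ryy.

Yes — defined by □(□p → p)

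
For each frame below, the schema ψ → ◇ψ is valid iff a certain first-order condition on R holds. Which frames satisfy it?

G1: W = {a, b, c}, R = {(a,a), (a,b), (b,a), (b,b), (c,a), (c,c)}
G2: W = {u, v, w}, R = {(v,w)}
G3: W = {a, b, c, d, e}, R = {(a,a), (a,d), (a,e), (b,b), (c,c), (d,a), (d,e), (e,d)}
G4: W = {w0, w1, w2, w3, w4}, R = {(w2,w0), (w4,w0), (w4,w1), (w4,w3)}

The schema corresponds to reflexivity: ∀x Rxx.
G1: holds.
G2: fails — world u does not see itself.
G3: fails — world d does not see itself.
G4: fails — world w0 does not see itself.

G1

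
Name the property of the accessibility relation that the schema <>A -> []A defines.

Partial functionality

Suppose ◇A→□A is valid. Take Rxy, Rxz and set V(A)={y}. Then ◇A at x, so □A at x, so A at z, i.e. z=y.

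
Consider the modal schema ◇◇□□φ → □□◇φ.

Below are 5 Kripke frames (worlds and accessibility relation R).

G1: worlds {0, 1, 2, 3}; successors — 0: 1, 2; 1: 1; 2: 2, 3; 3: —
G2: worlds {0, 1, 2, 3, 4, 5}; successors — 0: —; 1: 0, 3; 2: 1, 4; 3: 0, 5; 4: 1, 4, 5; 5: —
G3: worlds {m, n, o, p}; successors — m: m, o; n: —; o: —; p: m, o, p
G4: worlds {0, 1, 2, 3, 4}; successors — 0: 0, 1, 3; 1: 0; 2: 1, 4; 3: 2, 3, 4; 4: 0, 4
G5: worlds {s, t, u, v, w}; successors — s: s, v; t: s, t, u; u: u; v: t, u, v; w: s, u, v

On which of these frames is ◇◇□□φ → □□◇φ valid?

G4

This is the axiom for a generalized confluence (Geach) condition; its first-order frame correspondent is ∀x ∀y ∀z ((xR²y ∧ xR²z) → ∃w (yR²w ∧ zRw)).
G1: fails — 0R²1, 0R²2 but no w with 1R²w and 2Rw.
G2: fails — 1R²0, 1R²0 but no w with 0R²w and 0Rw.
G3: fails — mR²m, mR²o but no w with mR²w and oRw.
G4: satisfies the condition.
G5: fails — sR²u, sR²s but no w* with uR²w* and sRw*.
Valid on: G4.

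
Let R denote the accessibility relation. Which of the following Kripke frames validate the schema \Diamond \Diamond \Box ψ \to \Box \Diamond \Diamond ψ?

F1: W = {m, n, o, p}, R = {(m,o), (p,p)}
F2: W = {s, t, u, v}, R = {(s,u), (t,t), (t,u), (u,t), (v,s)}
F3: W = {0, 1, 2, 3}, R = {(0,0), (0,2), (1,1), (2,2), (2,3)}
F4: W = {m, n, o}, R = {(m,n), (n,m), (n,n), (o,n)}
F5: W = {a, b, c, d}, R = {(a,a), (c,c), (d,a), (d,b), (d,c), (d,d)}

F1, F2, F4

Frame correspondent (Sahlqvist): \forall x \forall y \forall z ((x R^2 y \wedge xRz) \to \exists w (yRw \wedge z R^2 w)) — i.e. a generalized confluence (Geach) condition.
F1: satisfies the condition.
F2: satisfies the condition.
F3: fails — 0R²3, 0R0 but no w with 3Rw and 0R²w.
F4: satisfies the condition.
F5: fails — dR²a, dRb but no w with aRw and bR²w.
Valid on: F1, F2, F4.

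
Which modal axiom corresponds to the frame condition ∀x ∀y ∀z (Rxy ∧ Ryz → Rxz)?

A defining formula is □q → □□q (the 4 axiom).

□q → □□q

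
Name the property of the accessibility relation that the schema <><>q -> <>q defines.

transitivity

Replacing q by ¬q and contraposing gives the equivalent schema □q → □□q.
Suppose □q→□□q is valid. Take Rxy, Ryz and set V(q)={w : Rxw}. Then □q at x, so □□q at x, so □q at y, so q at z, i.e. Rxz.
Conversely, any frame satisfying forall x forall y forall z (Rxy & Ryz -> Rxz) validates the schema.
So the correspondent is transitivity.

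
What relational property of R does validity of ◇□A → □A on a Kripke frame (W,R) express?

Equivalently (dual form): ◇A → □◇A.
Suppose ◇A→□◇A is valid. Take Rxy, Rxz and set V(A)={y}. Then ◇A at x, so □◇A at x, so ◇A at z, so some w with Rzw has A; w=y, i.e. Rzy. By symmetry of the argument, Ryz.
Conversely, any frame satisfying ∀x ∀y ∀z (Rxy ∧ Rxz → Ryz) validates the schema.
Frame condition: ∀x ∀y ∀z (Rxy ∧ Rxz → Ryz).

the Euclidean property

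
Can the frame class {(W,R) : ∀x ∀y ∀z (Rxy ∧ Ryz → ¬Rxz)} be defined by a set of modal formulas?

If a class were modally definable it would be closed under surjective bounded morphisms (Goldblatt–Thomason).
The 3-cycle (worlds w0,w1,w2 with w0→w1→w2→w0) is intransitive. Mapping every world to a single reflexive point • is a surjective bounded morphism; the reflexive point is not intransitive (R••∧R•• but R••).
So no modal formula (or set of formulas) defines exactly the intransitive frames.

Not definable by any modal formula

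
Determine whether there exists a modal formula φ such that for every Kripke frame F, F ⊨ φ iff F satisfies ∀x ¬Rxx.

No

If a class were modally definable it would be closed under surjective bounded morphisms (Goldblatt–Thomason).
The 3-cycle (worlds 0,1,2 with 0→1→2→0) is irreflexive, and the map sending every world to a single reflexive point • is a surjective bounded morphism (forth: every edge maps to (•,•); back: every world has a successor). So any modal formula valid on the 3-cycle is also valid on the reflexive point, which is not irreflexive.
So no modal formula (or set of formulas) defines exactly the irreflexive frames.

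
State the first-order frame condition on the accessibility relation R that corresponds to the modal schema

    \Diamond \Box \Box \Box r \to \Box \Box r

\forall x \forall y \forall z ((xRy \wedge x R^2 z) \to \exists w (y R^3 w \wedge z = w))

This is a Sahlqvist (Geach-type) schema ◇^1□^3r → □^2◇^0r.
First-order correspondent: \forall x \forall y \forall z ((xRy \wedge x R^2 z) \to \exists w (y R^3 w \wedge z = w)).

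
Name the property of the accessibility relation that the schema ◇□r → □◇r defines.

convergence

Suppose ◇□r→□◇r is valid. Take Rxy, Rxz and set V(r)={w : Ryw}. Then □r at y so ◇□r at x, so □◇r at x, so ◇r at z, giving w with Rzw and Ryw.
Conversely, on a frame with convergence the schema holds at every world under every valuation.
So the correspondent is convergence.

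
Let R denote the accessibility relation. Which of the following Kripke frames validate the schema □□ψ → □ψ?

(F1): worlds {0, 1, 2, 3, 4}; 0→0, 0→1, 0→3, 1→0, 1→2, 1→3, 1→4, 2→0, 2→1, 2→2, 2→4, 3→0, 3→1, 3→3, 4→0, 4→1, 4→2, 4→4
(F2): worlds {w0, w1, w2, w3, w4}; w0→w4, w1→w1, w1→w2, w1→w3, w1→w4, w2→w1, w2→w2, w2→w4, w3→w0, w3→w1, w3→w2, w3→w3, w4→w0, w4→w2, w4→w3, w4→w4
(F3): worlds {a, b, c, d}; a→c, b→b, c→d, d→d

This is the axiom for density; its first-order frame correspondent is ∀x ∀y (Rxy → ∃z (Rxz ∧ Rzy)).
(F1): ✓.
(F2): ✓.
(F3): fails — Rac but no z with Raz and Rzc.

(F1), (F2)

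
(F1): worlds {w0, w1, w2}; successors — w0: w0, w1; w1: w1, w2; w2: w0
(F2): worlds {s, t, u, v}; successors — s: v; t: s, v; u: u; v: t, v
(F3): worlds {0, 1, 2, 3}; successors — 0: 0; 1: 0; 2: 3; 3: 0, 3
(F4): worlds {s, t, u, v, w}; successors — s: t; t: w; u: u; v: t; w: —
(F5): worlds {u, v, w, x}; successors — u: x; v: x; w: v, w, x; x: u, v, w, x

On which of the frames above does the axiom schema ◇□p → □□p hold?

(F4)

This is the axiom for a generalized confluence (Geach) condition; its first-order frame correspondent is ∀x ∀y ∀z ((xRy ∧ xR²z) → ∃w (yRw ∧ z = w)).
(F1): fails — w0Rw0, w0R²w2 but no w with w0Rw and w2=w.
(F2): fails — tRs, tR²t but no w with sRw and t=w.
(F3): fails — 3R0, 3R²3 but no w with 0Rw and 3=w.
(F4): condition met.
(F5): fails — wRv, wR²u but no t with vRt and u=t.
Valid on: (F4).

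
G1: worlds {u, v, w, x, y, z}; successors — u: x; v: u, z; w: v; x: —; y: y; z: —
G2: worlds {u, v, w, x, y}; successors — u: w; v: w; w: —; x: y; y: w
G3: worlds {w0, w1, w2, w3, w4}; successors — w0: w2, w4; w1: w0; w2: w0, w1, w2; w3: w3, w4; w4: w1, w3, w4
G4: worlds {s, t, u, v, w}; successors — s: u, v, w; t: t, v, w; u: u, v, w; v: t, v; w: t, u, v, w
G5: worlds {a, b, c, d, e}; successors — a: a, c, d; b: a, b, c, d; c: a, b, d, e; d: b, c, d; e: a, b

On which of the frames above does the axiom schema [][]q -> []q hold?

This is the axiom for density; its first-order frame correspondent is forall x forall y (Rxy -> exists z (Rxz & Rzy)).
G1: fails — Rvz but no t with Rvt and Rtz.
G2: fails — Rxy but no z with Rxz and Rzy.
G3: fails — Rw1w0 but no z with Rw1z and Rzw0.
G4: condition met.
G5: fails — Rce but no z with Rcz and Rze.

G4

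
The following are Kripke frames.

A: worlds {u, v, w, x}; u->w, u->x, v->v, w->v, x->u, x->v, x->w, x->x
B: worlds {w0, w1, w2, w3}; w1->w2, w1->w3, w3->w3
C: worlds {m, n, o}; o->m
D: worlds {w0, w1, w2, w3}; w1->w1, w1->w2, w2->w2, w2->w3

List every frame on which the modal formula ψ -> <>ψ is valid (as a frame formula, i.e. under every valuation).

none

This is the axiom for reflexivity; its first-order frame correspondent is forall x Rxx.
A: fails — world u does not see itself.
B: fails — world w0 does not see itself.
C: fails — world m does not see itself.
D: fails — world w0 does not see itself.
Valid on no frame.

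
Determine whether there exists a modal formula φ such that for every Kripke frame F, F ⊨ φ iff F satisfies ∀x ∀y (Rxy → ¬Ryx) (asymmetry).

No — not modally definable

If a class were modally definable it would be closed under surjective bounded morphisms (Goldblatt–Thomason).
The 4-cycle (worlds s,t,u,v with s→t→u→v→s) is asymmetric. Mapping every world to a single reflexive point • is a surjective bounded morphism, and the reflexive point is not asymmetric (R•• but asymmetry requires ¬R••).
So the class is not modally definable.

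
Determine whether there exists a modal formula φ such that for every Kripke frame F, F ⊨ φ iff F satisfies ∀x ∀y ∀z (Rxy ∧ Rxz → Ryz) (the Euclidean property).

Definable; ◇r → □◇r defines it

Yes: it is the Euclidean property, defined by the 5 schema ◇r → □◇r.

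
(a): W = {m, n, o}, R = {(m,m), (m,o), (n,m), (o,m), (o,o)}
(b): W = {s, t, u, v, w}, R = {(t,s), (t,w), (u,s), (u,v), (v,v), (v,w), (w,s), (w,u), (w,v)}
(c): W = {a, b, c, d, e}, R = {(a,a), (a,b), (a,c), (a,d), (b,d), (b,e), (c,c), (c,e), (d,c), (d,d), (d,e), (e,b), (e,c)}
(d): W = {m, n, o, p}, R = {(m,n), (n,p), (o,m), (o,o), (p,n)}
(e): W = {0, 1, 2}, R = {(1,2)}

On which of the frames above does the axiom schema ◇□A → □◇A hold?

(a), (c)

This is the axiom for convergence; its first-order frame correspondent is ∀x ∀y ∀z (Rxy ∧ Rxz → ∃w (Ryw ∧ Rzw)).
(a): holds.
(b): fails — Rts and Rts but s and s have no common successor.
(c): holds.
(d): fails — Rom and Roo but m and o have no common successor.
(e): fails — R12 and R12 but 2 and 2 have no common successor.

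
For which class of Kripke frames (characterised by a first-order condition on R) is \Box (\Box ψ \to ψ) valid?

This schema is the T□ axiom.
It corresponds to shift-reflexivity: \forall x \forall y (Rxy \to Ryy).

shift-reflexivity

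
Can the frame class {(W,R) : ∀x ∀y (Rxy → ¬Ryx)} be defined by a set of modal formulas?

No

If a class were modally definable it would be closed under surjective bounded morphisms (Goldblatt–Thomason).
The 5-cycle (worlds 0,1,2,3,4 with 0→1→2→3→4→0) is asymmetric. Mapping every world to a single reflexive point • is a surjective bounded morphism, and the reflexive point is not asymmetric (R•• but asymmetry requires ¬R••).
So the class is not modally definable.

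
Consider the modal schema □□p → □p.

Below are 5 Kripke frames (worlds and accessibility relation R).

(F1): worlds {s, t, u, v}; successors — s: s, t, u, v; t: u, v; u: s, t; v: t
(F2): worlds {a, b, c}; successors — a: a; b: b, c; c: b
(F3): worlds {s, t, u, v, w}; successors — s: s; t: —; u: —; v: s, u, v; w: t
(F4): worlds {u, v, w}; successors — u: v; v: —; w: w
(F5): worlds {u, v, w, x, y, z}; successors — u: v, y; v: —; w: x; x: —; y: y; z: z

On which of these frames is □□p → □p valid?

(F2)

The schema corresponds to density: ∀x ∀y (Rxy → ∃z (Rxz ∧ Rzy)).
(F1): fails — Rtv but no z with Rtz and Rzv.
(F2): condition met.
(F3): fails — Rwt but no z with Rwz and Rzt.
(F4): fails — Ruv but no z with Ruz and Rzv.
(F5): fails — Ruv but no t with Rut and Rtv.
Valid on: (F2).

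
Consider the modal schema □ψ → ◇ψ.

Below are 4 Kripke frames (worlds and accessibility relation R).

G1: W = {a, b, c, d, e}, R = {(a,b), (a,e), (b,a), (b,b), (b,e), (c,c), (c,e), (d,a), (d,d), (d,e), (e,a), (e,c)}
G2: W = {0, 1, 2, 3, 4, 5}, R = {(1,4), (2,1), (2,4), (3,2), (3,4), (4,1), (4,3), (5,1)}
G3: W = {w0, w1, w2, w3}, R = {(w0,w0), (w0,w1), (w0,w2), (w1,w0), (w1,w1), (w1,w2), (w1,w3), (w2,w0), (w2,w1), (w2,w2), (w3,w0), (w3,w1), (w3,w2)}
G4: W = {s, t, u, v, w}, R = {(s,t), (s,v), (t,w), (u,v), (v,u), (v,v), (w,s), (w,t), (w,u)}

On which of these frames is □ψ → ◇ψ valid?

G1, G3, G4

The schema corresponds to seriality: ∀x ∃y Rxy.
G1: ✓.
G2: fails — world 0 has no successor.
G3: ✓.
G4: ✓.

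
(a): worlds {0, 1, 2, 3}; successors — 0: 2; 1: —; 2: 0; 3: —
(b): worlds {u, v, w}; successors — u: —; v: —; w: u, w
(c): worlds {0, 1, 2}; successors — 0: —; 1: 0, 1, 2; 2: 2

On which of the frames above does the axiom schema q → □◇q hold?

(a)

This is the axiom for symmetry; its first-order frame correspondent is ∀x ∀y (Rxy → Ryx).
(a): condition met.
(b): fails — Rwu but not Ruw.
(c): fails — R12 but not R21.
Valid on: (a).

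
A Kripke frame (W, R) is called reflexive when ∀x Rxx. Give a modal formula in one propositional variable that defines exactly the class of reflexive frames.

This is reflexivity; the standard corresponding axiom is T: □r → r.
Suppose □r→r is valid. At any x set V(r)={w : Rxw}. Then □r holds at x, so r holds at x, i.e. Rxx.

□r → r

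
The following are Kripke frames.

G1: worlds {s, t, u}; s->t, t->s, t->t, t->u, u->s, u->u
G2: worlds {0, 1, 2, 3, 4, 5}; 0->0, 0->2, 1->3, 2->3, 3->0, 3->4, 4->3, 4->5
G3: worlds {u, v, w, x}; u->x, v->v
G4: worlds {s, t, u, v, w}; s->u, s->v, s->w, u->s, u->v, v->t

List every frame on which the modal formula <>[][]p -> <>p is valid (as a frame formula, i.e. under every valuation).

Frame correspondent (Sahlqvist): forall x forall y (xRy -> exists w (y R^2 w & xRw)) — i.e. a generalized confluence (Geach) condition.
G1: satisfies the condition.
G2: fails — 4R5 but no w with 5R²w and 4Rw.
G3: fails — uRx but no t with xR²t and uRt.
G4: fails — sRv but no w* with vR²w* and sRw*.

G1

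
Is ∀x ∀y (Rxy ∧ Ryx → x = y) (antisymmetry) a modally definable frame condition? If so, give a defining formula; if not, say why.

Modal frame validity is preserved under surjective bounded morphisms.
The 8-cycle (worlds a,b,c,d,e,f,g,h with a→b→c→d→e→f→g→h→a) is antisymmetric. Sending even-indexed worlds to • and odd-indexed worlds to ∘ is a surjective bounded morphism onto the two-world frame with •↔∘, which is not antisymmetric.
So the class is not modally definable.

Not definable by any modal formula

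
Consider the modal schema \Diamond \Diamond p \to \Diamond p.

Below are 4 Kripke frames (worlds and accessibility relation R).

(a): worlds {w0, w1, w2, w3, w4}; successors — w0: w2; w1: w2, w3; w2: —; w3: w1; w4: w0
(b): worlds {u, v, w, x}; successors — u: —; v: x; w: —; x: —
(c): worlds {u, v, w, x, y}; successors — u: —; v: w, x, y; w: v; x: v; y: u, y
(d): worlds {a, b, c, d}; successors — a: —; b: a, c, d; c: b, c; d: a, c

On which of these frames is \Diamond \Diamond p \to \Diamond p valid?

(b)

The schema corresponds to transitivity: \forall x \forall y \forall z (Rxy \wedge Ryz \to Rxz).
(a): fails — Rw3w1 and Rw1w2 but not Rw3w2.
(b): holds.
(c): fails — Rvw and Rwv but not Rvv.
(d): fails — Rbc and Rcb but not Rbb.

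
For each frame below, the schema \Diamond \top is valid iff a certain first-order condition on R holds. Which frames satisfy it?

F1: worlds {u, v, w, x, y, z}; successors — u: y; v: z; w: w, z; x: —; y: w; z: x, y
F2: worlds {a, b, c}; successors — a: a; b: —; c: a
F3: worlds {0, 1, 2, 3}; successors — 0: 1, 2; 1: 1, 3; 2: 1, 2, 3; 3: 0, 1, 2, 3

The schema corresponds to seriality: \forall x \exists y Rxy.
F1: fails — world x has no successor.
F2: fails — world b has no successor.
F3: satisfies the condition.

F3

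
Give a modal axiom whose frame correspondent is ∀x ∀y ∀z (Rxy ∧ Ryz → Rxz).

□r → □□r

A defining formula is □r → □□r (the 4 axiom).
Suppose □r→□□r is valid. Take Rxy, Ryz and set V(r)={w : Rxw}. Then □r at x, so □□r at x, so □r at y, so r at z, i.e. Rxz.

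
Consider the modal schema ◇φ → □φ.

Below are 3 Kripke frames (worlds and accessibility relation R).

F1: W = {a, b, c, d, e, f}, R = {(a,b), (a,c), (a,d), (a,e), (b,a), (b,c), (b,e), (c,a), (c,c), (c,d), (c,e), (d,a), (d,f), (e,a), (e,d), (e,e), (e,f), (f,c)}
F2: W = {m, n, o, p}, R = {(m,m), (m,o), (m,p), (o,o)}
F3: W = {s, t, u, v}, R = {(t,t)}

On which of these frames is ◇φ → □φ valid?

This is the axiom for partial functionality; its first-order frame correspondent is ∀x ∀y ∀z (Rxy ∧ Rxz → y = z).
F1: fails — a sees both b and c.
F2: fails — m sees both m and o.
F3: satisfies the condition.

F3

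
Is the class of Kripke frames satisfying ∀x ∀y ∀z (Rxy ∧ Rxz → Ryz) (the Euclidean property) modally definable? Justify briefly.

Definable; ◇r → □◇r defines it

Yes: it is the Euclidean property, defined by the 5 schema ◇r → □◇r.
Suppose ◇r→□◇r is valid. Take Rxy, Rxz and set V(r)={y}. Then ◇r at x, so □◇r at x, so ◇r at z, so some w with Rzw has r; w=y, i.e. Rzy. By symmetry of the argument, Ryz.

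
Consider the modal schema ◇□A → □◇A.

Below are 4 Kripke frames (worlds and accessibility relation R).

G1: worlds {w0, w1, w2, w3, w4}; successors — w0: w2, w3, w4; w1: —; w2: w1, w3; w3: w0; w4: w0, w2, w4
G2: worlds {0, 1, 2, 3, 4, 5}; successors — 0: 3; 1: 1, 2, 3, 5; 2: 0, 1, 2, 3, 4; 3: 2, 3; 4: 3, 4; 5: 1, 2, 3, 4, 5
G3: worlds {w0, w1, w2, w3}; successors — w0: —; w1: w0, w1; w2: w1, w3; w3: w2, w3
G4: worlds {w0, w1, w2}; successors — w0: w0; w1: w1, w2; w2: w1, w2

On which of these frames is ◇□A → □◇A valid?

Frame correspondent (Sahlqvist): ∀x ∀y ∀z (Rxy ∧ Rxz → ∃w (Ryw ∧ Rzw)) — i.e. convergence.
G1: fails — Rw0w4 and Rw0w2 but w4 and w2 have no common successor.
G2: ✓.
G3: fails — Rw1w1 and Rw1w0 but w1 and w0 have no common successor.
G4: ✓.

G2, G4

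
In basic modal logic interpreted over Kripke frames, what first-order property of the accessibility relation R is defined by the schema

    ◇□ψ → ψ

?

symmetry: ∀x ∀y (Rxy → Ryx)

This is frame-equivalent to ψ → □◇ψ (substitute ¬ψ for ψ and contrapose).
Suppose ψ→□◇ψ is valid. Take Rxy and set V(ψ)={x}. Then ψ at x, so □◇ψ at x, so ◇ψ at y, so some z with Ryz has ψ; z=x, i.e. Ryx.
The converse is a direct semantic check.
So the correspondent is symmetry.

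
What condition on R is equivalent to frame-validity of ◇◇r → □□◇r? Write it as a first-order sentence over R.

This is a Sahlqvist (Geach-type) schema ◇^2□^0r → □^2◇^1r.
First-order correspondent: ∀x ∀y ∀z ((xR²y ∧ xR²z) → ∃w (y = w ∧ zRw)).

∀x ∀y ∀z ((xR²y ∧ xR²z) → ∃w (y = w ∧ zRw))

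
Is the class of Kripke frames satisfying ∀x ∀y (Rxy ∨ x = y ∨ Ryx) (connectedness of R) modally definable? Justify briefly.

Any modally definable frame class is closed under disjoint unions.
Take 4 disjoint single-world reflexive frames: each is trivially connected, but their disjoint union has 4 worlds with no edge between distinct components, so it is not connected.
So the class is not modally definable.

Not definable by any modal formula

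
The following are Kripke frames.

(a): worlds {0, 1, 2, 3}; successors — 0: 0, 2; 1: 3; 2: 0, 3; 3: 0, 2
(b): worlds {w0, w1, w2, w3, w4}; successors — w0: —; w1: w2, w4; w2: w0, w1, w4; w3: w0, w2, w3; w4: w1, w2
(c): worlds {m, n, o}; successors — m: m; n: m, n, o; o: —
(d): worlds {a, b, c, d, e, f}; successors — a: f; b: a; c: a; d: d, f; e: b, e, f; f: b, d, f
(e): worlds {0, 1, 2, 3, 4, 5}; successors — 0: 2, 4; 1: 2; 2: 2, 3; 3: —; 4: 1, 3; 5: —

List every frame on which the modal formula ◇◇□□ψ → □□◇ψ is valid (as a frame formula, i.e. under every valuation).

The schema corresponds to a generalized confluence (Geach) condition: ∀x ∀y ∀z ((xR²y ∧ xR²z) → ∃w (yR²w ∧ zRw)).
(a): holds.
(b): fails — w1R²w0, w1R²w0 but no w with w0R²w and w0Rw.
(c): fails — nR²m, nR²o but no w with mR²w and oRw.
(d): fails — aR²b, aR²b but no w with bR²w and bRw.
(e): fails — 0R²1, 0R²3 but no w with 1R²w and 3Rw.
Valid on: (a).

(a)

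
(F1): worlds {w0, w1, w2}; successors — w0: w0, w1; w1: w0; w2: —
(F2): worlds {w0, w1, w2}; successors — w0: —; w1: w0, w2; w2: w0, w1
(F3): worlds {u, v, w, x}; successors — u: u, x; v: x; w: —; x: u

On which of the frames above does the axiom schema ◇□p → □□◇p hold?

(F1), (F3)

Frame correspondent (Sahlqvist): ∀x ∀y ∀z ((xRy ∧ xR²z) → ∃w (yRw ∧ zRw)) — i.e. a generalized confluence (Geach) condition.
(F1): holds.
(F2): fails — w1Rw0, w1R²w0 but no w with w0Rw and w0Rw.
(F3): holds.
Valid on: (F1), (F3).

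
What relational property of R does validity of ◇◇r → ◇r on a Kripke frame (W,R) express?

This is frame-equivalent to □r → □□r (substitute ¬r for r and contrapose).
Suppose □r→□□r is valid. Take Rxy, Ryz and set V(r)={w : Rxw}. Then □r at x, so □□r at x, so □r at y, so r at z, i.e. Rxz.

transitivity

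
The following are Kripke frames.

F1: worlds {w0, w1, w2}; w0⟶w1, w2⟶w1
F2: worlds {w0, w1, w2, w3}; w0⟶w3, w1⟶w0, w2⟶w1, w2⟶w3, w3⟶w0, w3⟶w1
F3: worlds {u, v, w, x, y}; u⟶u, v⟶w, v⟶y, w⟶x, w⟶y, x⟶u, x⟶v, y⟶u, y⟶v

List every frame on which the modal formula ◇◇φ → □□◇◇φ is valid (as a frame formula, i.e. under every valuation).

The schema corresponds to a generalized confluence (Geach) condition: ∀x ∀y ∀z ((xR²y ∧ xR²z) → ∃w (y = w ∧ zR²w)).
F1: ✓.
F2: fails — w0R²w0, w0R²w1 but no w with w0=w and w1R²w.
F3: fails — vR²v, vR²u but no t with v=t and uR²t.

F1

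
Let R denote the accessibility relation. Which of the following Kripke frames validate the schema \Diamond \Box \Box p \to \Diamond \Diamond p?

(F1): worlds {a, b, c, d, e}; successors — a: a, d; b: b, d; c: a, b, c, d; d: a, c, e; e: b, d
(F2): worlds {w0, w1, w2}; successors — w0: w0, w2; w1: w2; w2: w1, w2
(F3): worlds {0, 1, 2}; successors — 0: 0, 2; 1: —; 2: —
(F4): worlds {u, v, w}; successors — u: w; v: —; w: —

Frame correspondent (Sahlqvist): \forall x \forall y (xRy \to \exists w (y R^2 w \wedge x R^2 w)) — i.e. a generalized confluence (Geach) condition.
(F1): holds.
(F2): holds.
(F3): fails — 0R2 but no w with 2R²w and 0R²w.
(F4): fails — uRw but no t with wR²t and uR²t.

(F1), (F2)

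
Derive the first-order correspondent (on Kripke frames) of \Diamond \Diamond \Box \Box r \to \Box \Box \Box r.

This is a Sahlqvist (Geach-type) schema ◇^2□^2r → □^3◇^0r.
Minimal-valuation argument: fix x; take any y with xR^2y and any z with xR^3z. Set V(r) to the set of worlds R-reachable from y in exactly 2 steps. Then □^2r holds at y, so the antecedent holds at x; validity forces ◇^0r at z, giving a w with zR^0w and yR^2w.
First-order correspondent: \forall x \forall y \forall z ((x R^2 y \wedge x R^3 z) \to \exists w (y R^2 w \wedge z = w)).

\forall x \forall y \forall z ((x R^2 y \wedge x R^3 z) \to \exists w (y R^2 w \wedge z = w))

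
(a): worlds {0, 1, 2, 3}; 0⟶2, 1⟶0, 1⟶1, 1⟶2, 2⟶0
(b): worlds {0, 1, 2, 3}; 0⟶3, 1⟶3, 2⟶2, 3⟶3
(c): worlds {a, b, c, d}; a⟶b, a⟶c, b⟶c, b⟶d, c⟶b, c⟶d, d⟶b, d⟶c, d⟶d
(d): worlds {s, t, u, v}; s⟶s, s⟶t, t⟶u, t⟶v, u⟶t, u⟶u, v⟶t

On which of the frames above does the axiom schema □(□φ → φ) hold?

(b)

The schema corresponds to shift-reflexivity: ∀x ∀y (Rxy → Ryy).
(a): fails — R10 but not R00.
(b): ✓.
(c): fails — Rbc but not Rcc.
(d): fails — Rtv but not Rvv.
Valid on: (b).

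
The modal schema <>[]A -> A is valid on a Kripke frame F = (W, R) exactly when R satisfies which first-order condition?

Symmetry

Equivalently (dual form): A → □◇A.
Suppose A→□◇A is valid. Take Rxy and set V(A)={x}. Then A at x, so □◇A at x, so ◇A at y, so some z with Ryz has A; z=x, i.e. Ryx.
Conversely, on a frame with symmetry the schema holds at every world under every valuation.
So the correspondent is symmetry.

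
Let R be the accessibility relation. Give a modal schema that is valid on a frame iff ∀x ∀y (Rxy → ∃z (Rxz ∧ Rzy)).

□□ψ → □ψ

This is density; the standard corresponding axiom is C4: □□ψ → □ψ.
Suppose □□ψ→□ψ is valid. Take Rxy and set V(ψ)={w : xR²w}. Then □□ψ at x, so □ψ at x, so ψ at y, i.e. ∃z(Rxz∧Rzy).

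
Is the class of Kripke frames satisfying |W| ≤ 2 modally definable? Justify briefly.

Not definable by any modal formula

If a class were modally definable it would be closed under disjoint unions (Goldblatt–Thomason).
Any modal formula valid on each of 3 disjoint one-world frames is valid on their disjoint union (validity is preserved under disjoint unions). Each one-world frame has |W|=1≤2, but the union has |W|=3.
Hence having at most 2 worlds is not modally definable.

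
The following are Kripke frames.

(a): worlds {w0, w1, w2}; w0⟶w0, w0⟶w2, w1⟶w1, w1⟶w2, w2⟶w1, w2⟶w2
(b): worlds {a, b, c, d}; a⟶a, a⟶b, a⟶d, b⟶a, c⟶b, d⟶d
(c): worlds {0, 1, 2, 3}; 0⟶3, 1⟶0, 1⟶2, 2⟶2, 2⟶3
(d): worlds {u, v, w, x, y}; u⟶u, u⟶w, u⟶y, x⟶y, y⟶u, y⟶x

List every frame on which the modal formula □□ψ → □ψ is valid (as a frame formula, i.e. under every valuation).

This is the axiom for density; its first-order frame correspondent is ∀x ∀y (Rxy → ∃z (Rxz ∧ Rzy)).
(a): ✓.
(b): fails — Rcb but no z with Rcz and Rzb.
(c): fails — R10 but no z with R1z and Rz0.
(d): fails — Ryx but no z with Ryz and Rzx.
Valid on: (a).

(a)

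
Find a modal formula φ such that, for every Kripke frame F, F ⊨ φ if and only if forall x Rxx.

A defining formula is □q → q (the T axiom).
Suppose □q→q is valid. At any x set V(q)={w : Rxw}. Then □q holds at x, so q holds at x, i.e. Rxx.

□q → q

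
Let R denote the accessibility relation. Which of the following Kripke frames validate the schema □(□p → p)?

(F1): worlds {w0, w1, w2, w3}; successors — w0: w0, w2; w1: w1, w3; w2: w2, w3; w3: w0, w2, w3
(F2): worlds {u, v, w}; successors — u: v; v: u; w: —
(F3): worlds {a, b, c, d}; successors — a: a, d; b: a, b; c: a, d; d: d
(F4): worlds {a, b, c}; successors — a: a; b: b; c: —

Frame correspondent (Sahlqvist): ∀x ∀y (Rxy → Ryy) — i.e. shift-reflexivity.
(F1): condition met.
(F2): fails — Ruv but not Rvv.
(F3): condition met.
(F4): condition met.

(F1), (F3), (F4)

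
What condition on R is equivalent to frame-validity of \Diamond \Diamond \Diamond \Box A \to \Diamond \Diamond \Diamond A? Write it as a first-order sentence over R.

This is a Sahlqvist (Geach-type) schema ◇^3□^1A → □^0◇^3A.
First-order correspondent: \forall x \forall y (x R^3 y \to \exists w (yRw \wedge x R^3 w)).

\forall x \forall y (x R^3 y \to \exists w (yRw \wedge x R^3 w))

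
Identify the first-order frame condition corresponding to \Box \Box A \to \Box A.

density

This schema is the C4 axiom.
Its frame correspondent is density — \forall x \forall y (Rxy \to \exists z (Rxz \wedge Rzy)).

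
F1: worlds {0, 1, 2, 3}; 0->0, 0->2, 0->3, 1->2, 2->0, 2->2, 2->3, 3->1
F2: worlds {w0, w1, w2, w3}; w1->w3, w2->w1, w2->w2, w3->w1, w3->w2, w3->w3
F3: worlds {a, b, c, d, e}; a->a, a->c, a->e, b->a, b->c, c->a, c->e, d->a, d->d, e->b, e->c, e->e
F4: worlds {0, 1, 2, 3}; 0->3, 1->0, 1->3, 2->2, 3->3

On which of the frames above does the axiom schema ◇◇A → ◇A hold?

F4

Frame correspondent (Sahlqvist): ∀x ∀y ∀z (Rxy ∧ Ryz → Rxz) — i.e. transitivity.
F1: fails — R12 and R23 but not R13.
F2: fails — Rw1w3 and Rw3w1 but not Rw1w1.
F3: fails — Rbc and Rce but not Rbe.
F4: condition met.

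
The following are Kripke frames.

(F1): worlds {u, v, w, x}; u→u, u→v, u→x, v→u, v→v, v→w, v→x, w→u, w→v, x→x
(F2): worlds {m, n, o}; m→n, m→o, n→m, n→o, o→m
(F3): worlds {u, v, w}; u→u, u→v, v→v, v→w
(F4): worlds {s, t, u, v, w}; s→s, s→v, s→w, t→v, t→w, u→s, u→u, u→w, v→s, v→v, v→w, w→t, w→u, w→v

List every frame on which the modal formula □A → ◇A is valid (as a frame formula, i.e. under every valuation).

(F1), (F2), (F4)

Frame correspondent (Sahlqvist): ∀x ∃y Rxy — i.e. seriality.
(F1): holds.
(F2): holds.
(F3): fails — world w has no successor.
(F4): holds.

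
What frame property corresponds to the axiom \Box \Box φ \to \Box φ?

Density

Suppose □□φ→□φ is valid. Take Rxy and set V(φ)={w : xR²w}. Then □□φ at x, so □φ at x, so φ at y, i.e. ∃z(Rxz∧Rzy).
Conversely, any frame satisfying \forall x \forall y (Rxy \to \exists z (Rxz \wedge Rzy)) validates the schema.
Frame condition: \forall x \forall y (Rxy \to \exists z (Rxz \wedge Rzy)).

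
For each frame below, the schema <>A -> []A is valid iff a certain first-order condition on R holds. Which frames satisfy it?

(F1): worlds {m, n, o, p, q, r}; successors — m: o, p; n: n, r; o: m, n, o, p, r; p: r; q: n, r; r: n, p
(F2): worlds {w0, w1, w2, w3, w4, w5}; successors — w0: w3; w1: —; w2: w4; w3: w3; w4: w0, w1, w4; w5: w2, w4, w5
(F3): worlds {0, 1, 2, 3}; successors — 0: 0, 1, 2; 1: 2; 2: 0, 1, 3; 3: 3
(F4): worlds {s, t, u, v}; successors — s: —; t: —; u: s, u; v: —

none

Frame correspondent (Sahlqvist): forall x forall y forall z (Rxy & Rxz -> y = z) — i.e. partial functionality.
(F1): fails — m sees both o and p.
(F2): fails — w4 sees both w0 and w1.
(F3): fails — 0 sees both 0 and 1.
(F4): fails — u sees both s and u.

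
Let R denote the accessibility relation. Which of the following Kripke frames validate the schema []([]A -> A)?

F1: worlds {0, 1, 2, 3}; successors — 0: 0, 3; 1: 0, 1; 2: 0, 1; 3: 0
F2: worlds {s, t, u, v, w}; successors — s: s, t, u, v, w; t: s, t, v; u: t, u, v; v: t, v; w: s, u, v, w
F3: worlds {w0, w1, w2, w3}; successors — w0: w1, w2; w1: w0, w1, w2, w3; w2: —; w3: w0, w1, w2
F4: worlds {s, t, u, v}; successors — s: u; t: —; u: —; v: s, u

Frame correspondent (Sahlqvist): forall x forall y (Rxy -> Ryy) — i.e. shift-reflexivity.
F1: fails — R03 but not R33.
F2: ✓.
F3: fails — Rw1w2 but not Rw2w2.
F4: fails — Rsu but not Ruu.
Valid on: F2.

F2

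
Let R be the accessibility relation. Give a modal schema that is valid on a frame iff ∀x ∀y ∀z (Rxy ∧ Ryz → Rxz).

This is transitivity; the standard corresponding axiom is 4: □ψ → □□ψ.

□ψ → □□ψ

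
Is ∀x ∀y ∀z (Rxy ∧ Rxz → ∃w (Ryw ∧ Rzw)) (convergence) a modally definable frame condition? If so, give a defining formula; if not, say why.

Yes, by ◇□q → □◇q

The condition is convergence. A defining modal formula is ◇□q → □◇q.
Suppose ◇□q→□◇q is valid. Take Rxy, Rxz and set V(q)={w : Ryw}. Then □q at y so ◇□q at x, so □◇q at x, so ◇q at z, giving w with Rzw and Ryw.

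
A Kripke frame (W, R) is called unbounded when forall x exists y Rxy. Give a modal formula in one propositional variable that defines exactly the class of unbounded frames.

A defining formula is □p → ◇p (the D axiom).
Suppose □p→◇p is valid. At any x set V(p)=W. Then □p at x, so ◇p at x, so x has a successor.

□p → ◇p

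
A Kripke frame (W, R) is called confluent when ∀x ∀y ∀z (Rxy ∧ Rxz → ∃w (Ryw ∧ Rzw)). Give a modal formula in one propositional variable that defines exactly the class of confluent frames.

A defining formula is ◇□ψ → □◇ψ (the .2 axiom).
Suppose ◇□ψ→□◇ψ is valid. Take Rxy, Rxz and set V(ψ)={w : Ryw}. Then □ψ at y so ◇□ψ at x, so □◇ψ at x, so ◇ψ at z, giving w with Rzw and Ryw.

◇□ψ → □◇ψ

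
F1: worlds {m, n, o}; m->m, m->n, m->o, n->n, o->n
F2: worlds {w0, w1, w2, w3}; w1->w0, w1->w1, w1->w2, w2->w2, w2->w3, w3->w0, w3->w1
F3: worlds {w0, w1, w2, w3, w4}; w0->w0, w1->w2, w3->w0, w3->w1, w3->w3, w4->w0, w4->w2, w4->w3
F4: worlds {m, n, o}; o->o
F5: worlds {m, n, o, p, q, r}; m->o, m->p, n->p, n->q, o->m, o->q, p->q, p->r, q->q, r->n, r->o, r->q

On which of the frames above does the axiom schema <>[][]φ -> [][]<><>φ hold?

F1, F4, F5

Frame correspondent (Sahlqvist): forall x forall y forall z ((xRy & x R^2 z) -> exists w (y R^2 w & z R^2 w)) — i.e. a generalized confluence (Geach) condition.
F1: condition met.
F2: fails — w1Rw0, w1R²w0 but no w with w0R²w and w0R²w.
F3: fails — w3Rw0, w3R²w1 but no w with w0R²w and w1R²w.
F4: condition met.
F5: condition met.
Valid on: F1, F4, F5.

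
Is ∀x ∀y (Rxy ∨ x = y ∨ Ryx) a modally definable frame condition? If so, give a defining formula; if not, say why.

Not modally definable

If a class were modally definable it would be closed under disjoint unions (Goldblatt–Thomason).
Take 2 disjoint single-world reflexive frames: each is trivially connected, but their disjoint union has 2 worlds with no edge between distinct components, so it is not connected.
Hence connectedness of R is not modally definable.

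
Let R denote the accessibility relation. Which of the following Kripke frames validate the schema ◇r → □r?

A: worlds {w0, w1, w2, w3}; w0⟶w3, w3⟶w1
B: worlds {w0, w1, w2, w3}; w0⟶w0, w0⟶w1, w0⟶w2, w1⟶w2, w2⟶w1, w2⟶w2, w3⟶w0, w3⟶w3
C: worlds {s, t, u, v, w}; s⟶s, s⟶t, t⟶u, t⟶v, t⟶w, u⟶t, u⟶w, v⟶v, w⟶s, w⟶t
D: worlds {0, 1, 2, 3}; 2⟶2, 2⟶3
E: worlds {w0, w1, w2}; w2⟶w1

A, E

This is the axiom for partial functionality; its first-order frame correspondent is ∀x ∀y ∀z (Rxy ∧ Rxz → y = z).
A: holds.
B: fails — w0 sees both w0 and w1.
C: fails — s sees both s and t.
D: fails — 2 sees both 2 and 3.
E: holds.
Valid on: A, E.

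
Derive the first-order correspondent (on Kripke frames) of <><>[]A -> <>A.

forall x forall y (x R^2 y -> exists w (yRw & xRw))

This is a Sahlqvist (Geach-type) schema ◇^2□^1A → □^0◇^1A.
First-order correspondent: forall x forall y (x R^2 y -> exists w (yRw & xRw)).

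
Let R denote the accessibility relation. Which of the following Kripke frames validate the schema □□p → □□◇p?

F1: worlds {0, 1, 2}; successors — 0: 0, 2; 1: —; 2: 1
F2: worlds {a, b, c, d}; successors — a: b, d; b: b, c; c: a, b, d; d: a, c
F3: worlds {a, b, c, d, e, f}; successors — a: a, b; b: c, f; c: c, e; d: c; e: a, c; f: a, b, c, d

Frame correspondent (Sahlqvist): ∀x ∀z (xR²z → ∃w (xR²w ∧ zRw)) — i.e. a generalized confluence (Geach) condition.
F1: fails — 0R²1 but no w with 0R²w and 1Rw.
F2: satisfies the condition.
F3: satisfies the condition.

F2, F3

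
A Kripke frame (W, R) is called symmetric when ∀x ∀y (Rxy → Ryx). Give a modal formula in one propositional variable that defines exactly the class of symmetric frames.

r → □◇r

A defining formula is r → □◇r (the B axiom).
Suppose r→□◇r is valid. Take Rxy and set V(r)={x}. Then r at x, so □◇r at x, so ◇r at y, so some z with Ryz has r; z=x, i.e. Ryx.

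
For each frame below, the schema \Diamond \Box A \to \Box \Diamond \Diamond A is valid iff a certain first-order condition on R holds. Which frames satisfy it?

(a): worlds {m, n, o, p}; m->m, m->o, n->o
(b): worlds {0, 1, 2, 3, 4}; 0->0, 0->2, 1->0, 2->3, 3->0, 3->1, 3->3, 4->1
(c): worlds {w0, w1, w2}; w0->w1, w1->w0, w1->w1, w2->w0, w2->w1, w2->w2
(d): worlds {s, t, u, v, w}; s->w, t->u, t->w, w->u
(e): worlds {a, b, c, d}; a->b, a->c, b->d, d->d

The schema corresponds to a generalized confluence (Geach) condition: \forall x \forall y \forall z ((xRy \wedge xRz) \to \exists w (yRw \wedge z R^2 w)).
(a): fails — mRm, mRo but no w with mRw and oR²w.
(b): condition met.
(c): condition met.
(d): fails — sRw, sRw but no w* with wRw* and wR²w*.
(e): fails — aRb, aRc but no w with bRw and cR²w.

(b), (c)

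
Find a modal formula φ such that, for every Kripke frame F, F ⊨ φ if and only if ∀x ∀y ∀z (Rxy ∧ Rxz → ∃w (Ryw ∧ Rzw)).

This is convergence; the standard corresponding axiom is .2: ◇□r → □◇r.
Suppose ◇□r→□◇r is valid. Take Rxy, Rxz and set V(r)={w : Ryw}. Then □r at y so ◇□r at x, so □◇r at x, so ◇r at z, giving w with Rzw and Ryw.

◇□r → □◇r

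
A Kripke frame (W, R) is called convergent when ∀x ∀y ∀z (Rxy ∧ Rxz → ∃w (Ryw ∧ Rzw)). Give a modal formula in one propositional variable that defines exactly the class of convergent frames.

◇□r → □◇r

This is convergence; the standard corresponding axiom is .2: ◇□r → □◇r.
Suppose ◇□r→□◇r is valid. Take Rxy, Rxz and set V(r)={w : Ryw}. Then □r at y so ◇□r at x, so □◇r at x, so ◇r at z, giving w with Rzw and Ryw.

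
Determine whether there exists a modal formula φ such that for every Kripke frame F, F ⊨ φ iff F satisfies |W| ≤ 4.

Modal frame validity is preserved under disjoint unions.
Any modal formula valid on each of 5 disjoint one-world frames is valid on their disjoint union (validity is preserved under disjoint unions). Each one-world frame has |W|=1≤4, but the union has |W|=5.
So no modal formula (or set of formulas) defines exactly the |W|≤4 frames.

No — not modally definable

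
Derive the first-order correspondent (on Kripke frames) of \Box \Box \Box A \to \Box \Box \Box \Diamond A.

This is a Sahlqvist (Geach-type) schema ◇^0□^3A → □^3◇^1A.
First-order correspondent: \forall x \forall z (x R^3 z \to \exists w (x R^3 w \wedge zRw)).

\forall x \forall z (x R^3 z \to \exists w (x R^3 w \wedge zRw))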